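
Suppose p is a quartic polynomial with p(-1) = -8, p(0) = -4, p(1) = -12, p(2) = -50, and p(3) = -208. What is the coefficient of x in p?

-5

Write p(x) = ax^4 + bx^3 + cx^2 + dx + e. Substituting each data point gives a linear system:
  a - b + c - d + e = -8
  e = -4
  a + b + c + d + e = -12
  16a + 8b + 4c + 2d + e = -50
  81a + 27b + 9c + 3d + e = -208
Solving the system yields a = -3, b = 3, c = -3, d = -5, e = -4.
So p(x) = -3x^4 + 3x^3 - 3x^2 - 5x - 4.
The coefficient of x is -5.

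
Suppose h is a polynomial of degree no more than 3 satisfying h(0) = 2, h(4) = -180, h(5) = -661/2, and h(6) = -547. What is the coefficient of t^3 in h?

-2

Write h(t) = at^3 + bt^2 + ct + d. Substituting each data point gives a linear system:
  d = 2
  64a + 16b + 4c + d = -180
  125a + 25b + 5c + d = -661/2
  216a + 36b + 6c + d = -547
Solving the system yields a = -2, b = -3, c = -3/2, d = 2.
So h(t) = -2t^3 - 3t^2 - (3/2)t + 2.
The leading coefficient is -2.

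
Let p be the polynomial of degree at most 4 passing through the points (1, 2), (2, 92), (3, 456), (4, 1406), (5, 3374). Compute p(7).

Forward differences of the values at t = 1, 2, 3, 4, 5:
  p  : 2  92  456  1406  3374
  Δ  : 90  364  950  1968
  Δ^2: 274  586  1018
  Δ^3: 312  432
  Δ^4: 120
The fourth differences are constant, confirming degree 4.
Interpolating (Newton forward form) and evaluating at t = 7 gives p(7) = 12692.

12692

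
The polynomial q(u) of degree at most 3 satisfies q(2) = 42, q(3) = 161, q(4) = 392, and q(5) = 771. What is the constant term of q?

Write q(u) = au^3 + bu^2 + cu + d. Substituting each data point gives a linear system:
  8a + 4b + 2c + d = 42
  27a + 9b + 3c + d = 161
  64a + 16b + 4c + d = 392
  125a + 25b + 5c + d = 771
Solving the system yields a = 6, b = 2, c = -5, d = -4.
So q(u) = 6u^3 + 2u^2 - 5u - 4.
The constant term is -4.

-4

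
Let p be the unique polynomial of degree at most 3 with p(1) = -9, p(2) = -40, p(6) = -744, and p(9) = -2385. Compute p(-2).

24

Write p(u) = au^3 + bu^2 + cu + d. Substituting each data point gives a linear system:
  a + b + c + d = -9
  8a + 4b + 2c + d = -40
  216a + 36b + 6c + d = -744
  729a + 81b + 9c + d = -2385
Solving the system yields a = -3, b = -2, c = -4, d = 0.
So p(u) = -3u³ - 2u² - 4u.
Then p(-2) = 24.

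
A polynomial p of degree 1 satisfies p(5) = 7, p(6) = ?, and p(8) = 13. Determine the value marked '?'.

9

The 2 known points determine the degree-1 polynomial uniquely.
Write p(s) = as + b. Substituting each data point gives a linear system:
  5a + b = 7
  8a + b = 13
Solving the system yields a = 2, b = -3.
So p(s) = 2s - 3.
Then p(6) = 9.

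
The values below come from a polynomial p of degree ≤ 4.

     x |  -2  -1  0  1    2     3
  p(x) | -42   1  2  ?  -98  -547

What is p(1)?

3

On equispaced nodes a degree-4 polynomial has vanishing fifth forward difference, so
  - p(-2) + 5·p(-1) - 10·p(0) + 10·p(1) - 5·p(2) + p(3) = 0.
Substituting the known values and solving for p(1):
  10·p(1) = 30
  p(1) = 3.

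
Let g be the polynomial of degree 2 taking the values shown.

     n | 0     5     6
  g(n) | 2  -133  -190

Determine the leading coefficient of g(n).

-5

Write g(n) = an^2 + bn + c. Substituting each data point gives a linear system:
  c = 2
  25a + 5b + c = -133
  36a + 6b + c = -190
Solving the system yields a = -5, b = -2, c = 2.
So g(n) = -5n^2 - 2n + 2.
The leading coefficient is -5.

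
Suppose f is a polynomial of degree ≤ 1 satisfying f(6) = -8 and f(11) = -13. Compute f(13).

-15

Write f(s) = as + b. Substituting each data point gives a linear system:
  6a + b = -8
  11a + b = -13
Solving the system yields a = -1, b = -2.
So f(s) = -s - 2.
Then f(13) = -15.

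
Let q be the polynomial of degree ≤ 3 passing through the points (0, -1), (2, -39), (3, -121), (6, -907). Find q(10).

-4111

Using the Lagrange interpolation formula with nodes 0, 2, 3, 6:
  L_0(s) = (s - 2)(s - 3)(s - 6) / -36
  L_1(s) = s(s - 3)(s - 6) / 8
  L_2(s) = s(s - 2)(s - 6) / -9
  L_3(s) = s(s - 2)(s - 3) / 72
Then q(s) = -1·L_0(s) - 39·L_1(s) - 121·L_2(s) - 907·L_3(s).
Expanding and collecting terms gives q(s) = -4s^3 - s^2 - s - 1.
Evaluating at s = 10: q(10) = -4111.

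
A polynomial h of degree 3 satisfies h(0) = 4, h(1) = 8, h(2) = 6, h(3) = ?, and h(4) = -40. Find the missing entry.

-8

On equispaced nodes a degree-3 polynomial has vanishing fourth forward difference, so
  h(0) - 4·h(1) + 6·h(2) - 4·h(3) + h(4) = 0.
Substituting the known values and solving for h(3):
  -4·h(3) = 32
  h(3) = -8.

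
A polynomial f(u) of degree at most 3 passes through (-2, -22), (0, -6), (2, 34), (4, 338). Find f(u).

Write f(u) = au^3 + bu^2 + cu + d. Substituting each data point gives a linear system:
  -8a + 4b - 2c + d = -22
  d = -6
  8a + 4b + 2c + d = 34
  64a + 16b + 4c + d = 338
Solving the system yields a = 5, b = 3, c = -6, d = -6.
So f(u) = 5u^3 + 3u^2 - 6u - 6.
Check: f(2) = 34. ✓

f(u) = 5u^3 + 3u^2 - 6u - 6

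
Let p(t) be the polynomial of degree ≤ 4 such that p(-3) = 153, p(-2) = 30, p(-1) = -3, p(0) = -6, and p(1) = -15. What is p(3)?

-75

Forward differences of the values at t = -3, -2, -1, 0, 1:
  p  : 153  30  -3  -6  -15
  Δ  : -123  -33  -3  -9
  Δ^2: 90  30  -6
  Δ^3: -60  -36
  Δ^4: 24
The fourth differences are constant, confirming degree 4.
Interpolating (Newton forward form) and evaluating at t = 3 gives p(3) = -75.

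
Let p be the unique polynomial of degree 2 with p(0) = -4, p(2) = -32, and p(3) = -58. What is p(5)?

-134

Write p(u) = au^2 + bu + c. Substituting each data point gives a linear system:
  c = -4
  4a + 2b + c = -32
  9a + 3b + c = -58
Solving the system yields a = -4, b = -6, c = -4.
So p(u) = -4u^2 - 6u - 4.
Then p(5) = -134.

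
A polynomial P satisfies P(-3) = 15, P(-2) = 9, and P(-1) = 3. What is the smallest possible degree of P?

Forward differences of the values at x = -3, -2, -1:
  P  : 15  9  3
  Δ  : -6  -6
  Δ^2: 0
The first differences are constant (-6) and nonzero, while all higher differences vanish, so the minimal degree is 1.

1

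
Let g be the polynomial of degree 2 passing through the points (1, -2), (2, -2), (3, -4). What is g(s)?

Write g(s) = as^2 + bs + c. Substituting each data point gives a linear system:
  a + b + c = -2
  4a + 2b + c = -2
  9a + 3b + c = -4
Solving the system yields a = -1, b = 3, c = -4.
So g(s) = -s² + 3s - 4.
Check: g(3) = -4. ✓

g(s) = -s^2 + 3s - 4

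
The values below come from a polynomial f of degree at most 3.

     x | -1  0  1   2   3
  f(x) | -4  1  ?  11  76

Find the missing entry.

The 4 known points determine the degree-3 polynomial uniquely.
Write f(x) = ax^3 + bx^2 + cx + d. Substituting each data point gives a linear system:
  -a + b - c + d = -4
  d = 1
  8a + 4b + 2c + d = 11
  27a + 9b + 3c + d = 76
Solving the system yields a = 5, b = -5, c = -5, d = 1.
So f(x) = 5x^3 - 5x^2 - 5x + 1.
Then f(1) = -4.

-4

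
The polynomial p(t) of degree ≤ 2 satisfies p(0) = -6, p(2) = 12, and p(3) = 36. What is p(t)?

Write p(t) = at^2 + bt + c. Substituting each data point gives a linear system:
  c = -6
  4a + 2b + c = 12
  9a + 3b + c = 36
Solving the system yields a = 5, b = -1, c = -6.
So p(t) = 5t² - t - 6.
Check: p(2) = 12. ✓

p(t) = 5t^2 - t - 6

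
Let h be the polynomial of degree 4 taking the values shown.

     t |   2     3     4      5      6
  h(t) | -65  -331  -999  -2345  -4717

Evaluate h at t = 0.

5

Write h(t) = at^4 + bt^3 + ct^2 + dt + e. Substituting each data point gives a linear system:
  16a + 8b + 4c + 2d + e = -65
  81a + 27b + 9c + 3d + e = -331
  256a + 64b + 16c + 4d + e = -999
  625a + 125b + 25c + 5d + e = -2345
  1296a + 216b + 36c + 6d + e = -4717
Solving the system yields a = -3, b = -4, c = 0, d = 5, e = 5.
So h(t) = -3t^4 - 4t^3 + 5t + 5.
Then h(0) = 5.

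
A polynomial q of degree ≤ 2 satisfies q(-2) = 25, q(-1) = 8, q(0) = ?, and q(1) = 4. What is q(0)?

1

On equispaced nodes a degree-2 polynomial has vanishing third forward difference, so
  - q(-2) + 3·q(-1) - 3·q(0) + q(1) = 0.
Substituting the known values and solving for q(0):
  -3·q(0) = -3
  q(0) = 1.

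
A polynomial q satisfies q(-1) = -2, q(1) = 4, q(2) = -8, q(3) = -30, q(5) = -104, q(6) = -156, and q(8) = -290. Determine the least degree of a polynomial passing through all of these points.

2

Divided differences on the nodes -1, 1, 2, 3, 5, 6, 8:
  order 0: -2  4  -8  -30  -104  -156  -290
  order 1: 3  -12  -22  -37  -52  -67
  order 2: -5  -5  -5  -5  -5
  order 3: 0  0  0  0
  order 4: 0  0  0
  order 5: 0  0
  order 6: 0
The order-2 divided differences are all -5 (nonzero) and every higher order vanishes, so the data lies on a polynomial of degree exactly 2.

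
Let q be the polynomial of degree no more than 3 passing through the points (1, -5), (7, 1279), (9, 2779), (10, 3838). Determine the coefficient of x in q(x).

Write q(x) = ax^3 + bx^2 + cx + d. Substituting each data point gives a linear system:
  a + b + c + d = -5
  343a + 49b + 7c + d = 1279
  729a + 81b + 9c + d = 2779
  1000a + 100b + 10c + d = 3838
Solving the system yields a = 4, b = -1, c = -6, d = -2.
So q(x) = 4x³ - x² - 6x - 2.
The coefficient of x is -6.

-6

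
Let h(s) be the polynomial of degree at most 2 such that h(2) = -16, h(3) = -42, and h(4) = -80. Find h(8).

-352

Using the Lagrange interpolation formula with nodes 2, 3, 4:
  L_0(s) = (s - 3)(s - 4) / 2
  L_1(s) = (s - 2)(s - 4) / -1
  L_2(s) = (s - 2)(s - 3) / 2
Then h(s) = -16·L_0(s) - 42·L_1(s) - 80·L_2(s).
Expanding and collecting terms gives h(s) = -6s^2 + 4s.
Evaluating at s = 8: h(8) = -352.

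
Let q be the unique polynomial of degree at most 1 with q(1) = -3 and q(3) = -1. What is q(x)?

Using the Lagrange interpolation formula with nodes 1, 3:
  L_0(x) = (x - 3) / -2
  L_1(x) = (x - 1) / 2
Then q(x) = -3·L_0(x) - 1·L_1(x).
Expanding and collecting terms gives q(x) = x - 4.
Check: q(3) = -1. ✓

q(x) = x - 4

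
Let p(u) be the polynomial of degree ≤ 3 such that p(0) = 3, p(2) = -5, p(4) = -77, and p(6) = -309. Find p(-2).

43

Forward differences of the values at u = 0, 2, 4, 6:
  p  : 3  -5  -77  -309
  Δ  : -8  -72  -232
  Δ^2: -64  -160
  Δ^3: -96
The third differences are constant, confirming degree 3.
Interpolating (Newton forward form) and evaluating at u = -2 gives p(-2) = 43.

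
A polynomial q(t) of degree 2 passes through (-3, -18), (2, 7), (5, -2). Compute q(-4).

-29

Write q(t) = at^2 + bt + c. Substituting each data point gives a linear system:
  9a - 3b + c = -18
  4a + 2b + c = 7
  25a + 5b + c = -2
Solving the system yields a = -1, b = 4, c = 3.
So q(t) = -t² + 4t + 3.
Then q(-4) = -29.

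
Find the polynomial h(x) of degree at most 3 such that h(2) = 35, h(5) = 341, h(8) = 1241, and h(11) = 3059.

Using the Lagrange interpolation formula with nodes 2, 5, 8, 11:
  L_0(x) = (x - 5)(x - 8)(x - 11) / -162
  L_1(x) = (x - 2)(x - 8)(x - 11) / 54
  L_2(x) = (x - 2)(x - 5)(x - 11) / -54
  L_3(x) = (x - 2)(x - 5)(x - 8) / 162
Then h(x) = 35·L_0(x) + 341·L_1(x) + 1241·L_2(x) + 3059·L_3(x).
Expanding and collecting terms gives h(x) = 2x³ + 3x² + 3x + 1.
Check: h(5) = 341. ✓

h(x) = 2x^3 + 3x^2 + 3x + 1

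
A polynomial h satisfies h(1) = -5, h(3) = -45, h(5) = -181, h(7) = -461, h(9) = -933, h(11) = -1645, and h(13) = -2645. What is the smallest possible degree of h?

Forward differences of the values at t = 1, 3, 5, 7, 9, 11, 13:
  h  : -5  -45  -181  -461  -933  -1645  -2645
  Δ  : -40  -136  -280  -472  -712  -1000
  Δ^2: -96  -144  -192  -240  -288
  Δ^3: -48  -48  -48  -48
  Δ^4: 0  0  0
  Δ^5: 0  0
  Δ^6: 0
The third differences are constant (-48) and nonzero, while all higher differences vanish, so the minimal degree is 3.

3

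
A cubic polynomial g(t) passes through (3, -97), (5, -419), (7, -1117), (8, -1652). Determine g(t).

Write g(t) = at^3 + bt^2 + ct + d. Substituting each data point gives a linear system:
  27a + 9b + 3c + d = -97
  125a + 25b + 5c + d = -419
  343a + 49b + 7c + d = -1117
  512a + 64b + 8c + d = -1652
Solving the system yields a = -3, b = -2, c = 2, d = -4.
So g(t) = -3t^3 - 2t^2 + 2t - 4.
Check: g(7) = -1117. ✓

g(t) = -3t^3 - 2t^2 + 2t - 4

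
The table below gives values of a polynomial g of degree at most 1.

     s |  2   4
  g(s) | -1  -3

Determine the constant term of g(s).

Write g(s) = as + b. Substituting each data point gives a linear system:
  2a + b = -1
  4a + b = -3
Solving the system yields a = -1, b = 1.
So g(s) = -s + 1.
The constant term is 1.

1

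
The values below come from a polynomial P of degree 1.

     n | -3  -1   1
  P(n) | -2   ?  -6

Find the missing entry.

The 2 known points determine the degree-1 polynomial uniquely.
Write P(n) = an + b. Substituting each data point gives a linear system:
  -3a + b = -2
  a + b = -6
Solving the system yields a = -1, b = -5.
So P(n) = -n - 5.
Then P(-1) = -4.

-4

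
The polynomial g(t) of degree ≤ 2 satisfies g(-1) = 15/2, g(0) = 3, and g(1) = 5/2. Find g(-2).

16

Write g(t) = at^2 + bt + c. Substituting each data point gives a linear system:
  a - b + c = 15/2
  c = 3
  a + b + c = 5/2
Solving the system yields a = 2, b = -5/2, c = 3.
So g(t) = 2t^2 - (5/2)t + 3.
Then g(-2) = 16.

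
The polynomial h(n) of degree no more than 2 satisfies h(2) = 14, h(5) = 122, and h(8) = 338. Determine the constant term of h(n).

2

Write h(n) = an^2 + bn + c. Substituting each data point gives a linear system:
  4a + 2b + c = 14
  25a + 5b + c = 122
  64a + 8b + c = 338
Solving the system yields a = 6, b = -6, c = 2.
So h(n) = 6n^2 - 6n + 2.
The constant term is 2.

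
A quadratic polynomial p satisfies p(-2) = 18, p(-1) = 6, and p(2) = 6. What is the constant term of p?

Write p(x) = ax^2 + bx + c. Substituting each data point gives a linear system:
  4a - 2b + c = 18
  a - b + c = 6
  4a + 2b + c = 6
Solving the system yields a = 3, b = -3, c = 0.
So p(x) = 3x² - 3x.
The constant term is 0.

0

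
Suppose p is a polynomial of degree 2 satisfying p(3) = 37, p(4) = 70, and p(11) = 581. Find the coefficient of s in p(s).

-2

Write p(s) = as^2 + bs + c. Substituting each data point gives a linear system:
  9a + 3b + c = 37
  16a + 4b + c = 70
  121a + 11b + c = 581
Solving the system yields a = 5, b = -2, c = -2.
So p(s) = 5s^2 - 2s - 2.
The coefficient of s is -2.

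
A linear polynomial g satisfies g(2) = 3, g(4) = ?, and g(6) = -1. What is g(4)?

The 2 known points determine the degree-1 polynomial uniquely.
Write g(u) = au + b. Substituting each data point gives a linear system:
  2a + b = 3
  6a + b = -1
Solving the system yields a = -1, b = 5.
So g(u) = -u + 5.
Then g(4) = 1.

1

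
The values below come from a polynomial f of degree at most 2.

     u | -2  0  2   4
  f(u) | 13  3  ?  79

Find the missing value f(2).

On equispaced nodes a degree-2 polynomial has vanishing third forward difference, so
  - f(-2) + 3·f(0) - 3·f(2) + f(4) = 0.
Substituting the known values and solving for f(2):
  -3·f(2) = -75
  f(2) = 25.

25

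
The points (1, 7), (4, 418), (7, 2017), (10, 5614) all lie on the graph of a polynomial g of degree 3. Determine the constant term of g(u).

-6

Write g(u) = au^3 + bu^2 + cu + d. Substituting each data point gives a linear system:
  a + b + c + d = 7
  64a + 16b + 4c + d = 418
  343a + 49b + 7c + d = 2017
  1000a + 100b + 10c + d = 5614
Solving the system yields a = 5, b = 6, c = 2, d = -6.
So g(u) = 5u^3 + 6u^2 + 2u - 6.
The constant term is -6.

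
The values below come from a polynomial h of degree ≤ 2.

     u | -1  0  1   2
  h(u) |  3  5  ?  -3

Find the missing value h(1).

The 3 known points determine the degree-2 polynomial uniquely.
Write h(u) = au^2 + bu + c. Substituting each data point gives a linear system:
  a - b + c = 3
  c = 5
  4a + 2b + c = -3
Solving the system yields a = -2, b = 0, c = 5.
So h(u) = -2u^2 + 5.
Then h(1) = 3.

3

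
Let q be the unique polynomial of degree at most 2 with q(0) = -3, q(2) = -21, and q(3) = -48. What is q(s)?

q(s) = -6s^2 + 3s - 3

Using the Lagrange interpolation formula with nodes 0, 2, 3:
  L_0(s) = (s - 2)(s - 3) / 6
  L_1(s) = s(s - 3) / -2
  L_2(s) = s(s - 2) / 3
Then q(s) = -3·L_0(s) - 21·L_1(s) - 48·L_2(s).
Expanding and collecting terms gives q(s) = -6s^2 + 3s - 3.
Check: q(2) = -21. ✓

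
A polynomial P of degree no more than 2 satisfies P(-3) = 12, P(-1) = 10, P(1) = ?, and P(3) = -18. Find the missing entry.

0

The 3 known points determine the degree-2 polynomial uniquely.
Write P(s) = as^2 + bs + c. Substituting each data point gives a linear system:
  9a - 3b + c = 12
  a - b + c = 10
  9a + 3b + c = -18
Solving the system yields a = -1, b = -5, c = 6.
So P(s) = -s^2 - 5s + 6.
Then P(1) = 0.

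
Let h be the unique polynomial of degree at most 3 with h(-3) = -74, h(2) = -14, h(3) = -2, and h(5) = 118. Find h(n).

Using the Lagrange interpolation formula with nodes -3, 2, 3, 5:
  L_0(n) = (n - 2)(n - 3)(n - 5) / -240
  L_1(n) = (n + 3)(n - 3)(n - 5) / 15
  L_2(n) = (n + 3)(n - 2)(n - 5) / -12
  L_3(n) = (n + 3)(n - 2)(n - 3) / 48
Then h(n) = -74·L_0(n) - 14·L_1(n) - 2·L_2(n) + 118·L_3(n).
Expanding and collecting terms gives h(n) = 2n^3 - 4n^2 - 6n - 2.
Check: h(3) = -2. ✓

h(n) = 2n^3 - 4n^2 - 6n - 2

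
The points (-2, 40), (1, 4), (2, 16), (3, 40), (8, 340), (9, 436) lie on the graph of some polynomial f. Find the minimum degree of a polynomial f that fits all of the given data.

Divided differences on the nodes -2, 1, 2, 3, 8, 9:
  order 0: 40  4  16  40  340  436
  order 1: -12  12  24  60  96
  order 2: 6  6  6  6
  order 3: 0  0  0
  order 4: 0  0
  order 5: 0
The order-2 divided differences are all 6 (nonzero) and every higher order vanishes, so the data lies on a polynomial of degree exactly 2.

2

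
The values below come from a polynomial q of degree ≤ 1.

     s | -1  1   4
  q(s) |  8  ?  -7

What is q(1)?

2

The 2 known points determine the degree-1 polynomial uniquely.
Write q(s) = as + b. Substituting each data point gives a linear system:
  -a + b = 8
  4a + b = -7
Solving the system yields a = -3, b = 5.
So q(s) = -3s + 5.
Then q(1) = 2.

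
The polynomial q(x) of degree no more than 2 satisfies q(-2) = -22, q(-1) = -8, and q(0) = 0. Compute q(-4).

-68

Using the Lagrange interpolation formula with nodes -2, -1, 0:
  L_0(x) = (x + 1)x / 2
  L_1(x) = (x + 2)x / -1
  L_2(x) = (x + 2)(x + 1) / 2
Then q(x) = -22·L_0(x) - 8·L_1(x) + 0·L_2(x).
Expanding and collecting terms gives q(x) = -3x^2 + 5x.
Evaluating at x = -4: q(-4) = -68.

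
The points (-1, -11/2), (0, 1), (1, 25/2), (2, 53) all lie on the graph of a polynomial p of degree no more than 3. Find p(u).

p(u) = 4u^3 + (5/2)u^2 + 5u + 1

Write p(u) = au^3 + bu^2 + cu + d. Substituting each data point gives a linear system:
  -a + b - c + d = -11/2
  d = 1
  a + b + c + d = 25/2
  8a + 4b + 2c + d = 53
Solving the system yields a = 4, b = 5/2, c = 5, d = 1.
So p(u) = 4u^3 + (5/2)u^2 + 5u + 1.
Check: p(1) = 25/2. ✓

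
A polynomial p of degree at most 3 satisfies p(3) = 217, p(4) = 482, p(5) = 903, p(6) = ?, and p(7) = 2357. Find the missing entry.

The 4 known points determine the degree-3 polynomial uniquely.
Write p(s) = as^3 + bs^2 + cs + d. Substituting each data point gives a linear system:
  27a + 9b + 3c + d = 217
  64a + 16b + 4c + d = 482
  125a + 25b + 5c + d = 903
  343a + 49b + 7c + d = 2357
Solving the system yields a = 6, b = 6, c = 1, d = -2.
So p(s) = 6s^3 + 6s^2 + s - 2.
Then p(6) = 1516.

1516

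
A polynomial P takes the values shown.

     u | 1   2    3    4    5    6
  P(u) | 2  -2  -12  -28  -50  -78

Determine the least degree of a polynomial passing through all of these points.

Forward differences of the values at u = 1, 2, 3, 4, 5, 6:
  P  : 2  -2  -12  -28  -50  -78
  Δ  : -4  -10  -16  -22  -28
  Δ^2: -6  -6  -6  -6
  Δ^3: 0  0  0
  Δ^4: 0  0
  Δ^5: 0
The second differences are constant (-6) and nonzero, while all higher differences vanish, so the minimal degree is 2.

2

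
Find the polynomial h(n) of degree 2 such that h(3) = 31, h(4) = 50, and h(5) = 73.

h(n) = 2n^2 + 5n - 2

Write h(n) = an^2 + bn + c. Substituting each data point gives a linear system:
  9a + 3b + c = 31
  16a + 4b + c = 50
  25a + 5b + c = 73
Solving the system yields a = 2, b = 5, c = -2.
So h(n) = 2n² + 5n - 2.
Check: h(3) = 31. ✓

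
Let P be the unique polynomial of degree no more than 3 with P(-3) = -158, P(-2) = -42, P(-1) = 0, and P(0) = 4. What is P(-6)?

Using the Lagrange interpolation formula with nodes -3, -2, -1, 0:
  L_0(x) = (x + 2)(x + 1)x / -6
  L_1(x) = (x + 3)(x + 1)x / 2
  L_2(x) = (x + 3)(x + 2)x / -2
  L_3(x) = (x + 3)(x + 2)(x + 1) / 6
Then P(x) = -158·L_0(x) - 42·L_1(x) + 0·L_2(x) + 4·L_3(x).
Expanding and collecting terms gives P(x) = 6x³ - x² - 3x + 4.
Evaluating at x = -6: P(-6) = -1310.

-1310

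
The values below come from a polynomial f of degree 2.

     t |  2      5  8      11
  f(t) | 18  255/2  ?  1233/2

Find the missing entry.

327

The 3 known points determine the degree-2 polynomial uniquely.
Write f(t) = at^2 + bt + c. Substituting each data point gives a linear system:
  4a + 2b + c = 18
  25a + 5b + c = 255/2
  121a + 11b + c = 1233/2
Solving the system yields a = 5, b = 3/2, c = -5.
So f(t) = 5t^2 + (3/2)t - 5.
Then f(8) = 327.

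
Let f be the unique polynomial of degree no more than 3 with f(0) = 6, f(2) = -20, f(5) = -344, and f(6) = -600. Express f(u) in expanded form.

f(u) = -3u^3 + 2u^2 - 5u + 6

Write f(u) = au^3 + bu^2 + cu + d. Substituting each data point gives a linear system:
  d = 6
  8a + 4b + 2c + d = -20
  125a + 25b + 5c + d = -344
  216a + 36b + 6c + d = -600
Solving the system yields a = -3, b = 2, c = -5, d = 6.
So f(u) = -3u^3 + 2u^2 - 5u + 6.
Check: f(6) = -600. ✓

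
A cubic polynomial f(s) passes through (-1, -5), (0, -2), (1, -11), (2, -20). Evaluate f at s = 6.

184

Write f(s) = as^3 + bs^2 + cs + d. Substituting each data point gives a linear system:
  -a + b - c + d = -5
  d = -2
  a + b + c + d = -11
  8a + 4b + 2c + d = -20
Solving the system yields a = 2, b = -6, c = -5, d = -2.
So f(s) = 2s^3 - 6s^2 - 5s - 2.
Then f(6) = 184.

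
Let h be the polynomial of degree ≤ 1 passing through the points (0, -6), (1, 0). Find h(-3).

Using the Lagrange interpolation formula with nodes 0, 1:
  L_0(n) = (n - 1) / -1
  L_1(n) = n / 1
Then h(n) = -6·L_0(n) + 0·L_1(n).
Expanding and collecting terms gives h(n) = 6n - 6.
Evaluating at n = -3: h(-3) = -24.

-24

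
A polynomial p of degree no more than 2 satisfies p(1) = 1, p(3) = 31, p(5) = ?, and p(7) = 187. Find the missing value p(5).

93

The 3 known points determine the degree-2 polynomial uniquely.
Write p(x) = ax^2 + bx + c. Substituting each data point gives a linear system:
  a + b + c = 1
  9a + 3b + c = 31
  49a + 7b + c = 187
Solving the system yields a = 4, b = -1, c = -2.
So p(x) = 4x^2 - x - 2.
Then p(5) = 93.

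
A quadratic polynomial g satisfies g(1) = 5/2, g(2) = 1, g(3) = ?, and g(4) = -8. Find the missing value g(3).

-5/2

The 3 known points determine the degree-2 polynomial uniquely.
Write g(s) = as^2 + bs + c. Substituting each data point gives a linear system:
  a + b + c = 5/2
  4a + 2b + c = 1
  16a + 4b + c = -8
Solving the system yields a = -1, b = 3/2, c = 2.
So g(s) = -s^2 + (3/2)s + 2.
Then g(3) = -5/2.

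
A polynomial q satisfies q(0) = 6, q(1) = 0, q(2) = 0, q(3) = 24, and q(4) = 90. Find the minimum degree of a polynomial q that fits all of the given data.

Forward differences of the values at n = 0, 1, 2, 3, 4:
  q  : 6  0  0  24  90
  Δ  : -6  0  24  66
  Δ^2: 6  24  42
  Δ^3: 18  18
  Δ^4: 0
The third differences are constant (18) and nonzero, while all higher differences vanish, so the minimal degree is 3.

3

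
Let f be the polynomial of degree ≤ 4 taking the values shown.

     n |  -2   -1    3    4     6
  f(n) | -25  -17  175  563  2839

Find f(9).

Using the Lagrange interpolation formula with nodes -2, -1, 3, 4, 6:
  L_0(n) = (n + 1)(n - 3)(n - 4)(n - 6) / 240
  L_1(n) = (n + 2)(n - 3)(n - 4)(n - 6) / -140
  L_2(n) = (n + 2)(n + 1)(n - 4)(n - 6) / 60
  L_3(n) = (n + 2)(n + 1)(n - 3)(n - 6) / -60
  L_4(n) = (n + 2)(n + 1)(n - 3)(n - 4) / 336
Then f(n) = -25·L_0(n) - 17·L_1(n) + 175·L_2(n) + 563·L_3(n) + 2839·L_4(n).
Expanding and collecting terms gives f(n) = 2n^4 + 2n^3 - 6n^2 + 6n - 5.
Evaluating at n = 9: f(9) = 14143.

14143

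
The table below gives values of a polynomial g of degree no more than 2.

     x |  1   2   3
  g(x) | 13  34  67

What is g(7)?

319

Forward differences of the values at x = 1, 2, 3:
  g  : 13  34  67
  Δ  : 21  33
  Δ^2: 12
The second differences are constant, confirming degree 2.
Interpolating (Newton forward form) and evaluating at x = 7 gives g(7) = 319.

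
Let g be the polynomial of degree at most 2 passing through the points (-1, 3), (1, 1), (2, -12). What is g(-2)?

-8

Write g(n) = an^2 + bn + c. Substituting each data point gives a linear system:
  a - b + c = 3
  a + b + c = 1
  4a + 2b + c = -12
Solving the system yields a = -4, b = -1, c = 6.
So g(n) = -4n^2 - n + 6.
Then g(-2) = -8.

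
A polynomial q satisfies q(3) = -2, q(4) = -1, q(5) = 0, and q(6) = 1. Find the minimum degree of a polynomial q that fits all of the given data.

1

Forward differences of the values at s = 3, 4, 5, 6:
  q  : -2  -1  0  1
  Δ  : 1  1  1
  Δ^2: 0  0
  Δ^3: 0
The first differences are constant (1) and nonzero, while all higher differences vanish, so the minimal degree is 1.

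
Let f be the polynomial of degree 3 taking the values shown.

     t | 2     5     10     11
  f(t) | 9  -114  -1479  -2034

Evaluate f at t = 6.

-239

Write f(t) = at^3 + bt^2 + ct + d. Substituting each data point gives a linear system:
  8a + 4b + 2c + d = 9
  125a + 25b + 5c + d = -114
  1000a + 100b + 10c + d = -1479
  1331a + 121b + 11c + d = -2034
Solving the system yields a = -2, b = 5, c = 2, d = 1.
So f(t) = -2t^3 + 5t^2 + 2t + 1.
Then f(6) = -239.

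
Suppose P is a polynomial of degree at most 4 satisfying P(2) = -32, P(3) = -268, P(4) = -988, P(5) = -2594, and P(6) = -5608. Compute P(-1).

Using the Lagrange interpolation formula with nodes 2, 3, 4, 5, 6:
  L_0(n) = (n - 3)(n - 4)(n - 5)(n - 6) / 24
  L_1(n) = (n - 2)(n - 4)(n - 5)(n - 6) / -6
  L_2(n) = (n - 2)(n - 3)(n - 5)(n - 6) / 4
  L_3(n) = (n - 2)(n - 3)(n - 4)(n - 6) / -6
  L_4(n) = (n - 2)(n - 3)(n - 4)(n - 5) / 24
Then P(n) = -32·L_0(n) - 268·L_1(n) - 988·L_2(n) - 2594·L_3(n) - 5608·L_4(n).
Expanding and collecting terms gives P(n) = -5n^4 + 3n^3 + 6n^2 + 2n - 4.
Evaluating at n = -1: P(-1) = -8.

-8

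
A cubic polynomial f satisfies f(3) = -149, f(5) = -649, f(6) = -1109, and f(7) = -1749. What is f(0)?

1

Write f(x) = ax^3 + bx^2 + cx + d. Substituting each data point gives a linear system:
  27a + 9b + 3c + d = -149
  125a + 25b + 5c + d = -649
  216a + 36b + 6c + d = -1109
  343a + 49b + 7c + d = -1749
Solving the system yields a = -5, b = 0, c = -5, d = 1.
So f(x) = -5x^3 - 5x + 1.
Then f(0) = 1.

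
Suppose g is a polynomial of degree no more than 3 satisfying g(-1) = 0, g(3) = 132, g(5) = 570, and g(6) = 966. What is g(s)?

g(s) = 4s^3 + 3s^2 - s

Using the Lagrange interpolation formula with nodes -1, 3, 5, 6:
  L_0(s) = (s - 3)(s - 5)(s - 6) / -168
  L_1(s) = (s + 1)(s - 5)(s - 6) / 24
  L_2(s) = (s + 1)(s - 3)(s - 6) / -12
  L_3(s) = (s + 1)(s - 3)(s - 5) / 21
Then g(s) = 0·L_0(s) + 132·L_1(s) + 570·L_2(s) + 966·L_3(s).
Expanding and collecting terms gives g(s) = 4s^3 + 3s^2 - s.
Check: g(5) = 570. ✓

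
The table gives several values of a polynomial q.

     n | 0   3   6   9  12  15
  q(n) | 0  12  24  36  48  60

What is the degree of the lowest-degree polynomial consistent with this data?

Forward differences of the values at n = 0, 3, 6, 9, 12, 15:
  q  : 0  12  24  36  48  60
  Δ  : 12  12  12  12  12
  Δ^2: 0  0  0  0
  Δ^3: 0  0  0
  Δ^4: 0  0
  Δ^5: 0
The first differences are constant (12) and nonzero, while all higher differences vanish, so the minimal degree is 1.

1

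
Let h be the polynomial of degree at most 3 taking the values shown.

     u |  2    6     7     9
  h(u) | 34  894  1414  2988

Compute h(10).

4090

Using the Lagrange interpolation formula with nodes 2, 6, 7, 9:
  L_0(u) = (u - 6)(u - 7)(u - 9) / -140
  L_1(u) = (u - 2)(u - 7)(u - 9) / 12
  L_2(u) = (u - 2)(u - 6)(u - 9) / -10
  L_3(u) = (u - 2)(u - 6)(u - 7) / 42
Then h(u) = 34·L_0(u) + 894·L_1(u) + 1414·L_2(u) + 2988·L_3(u).
Expanding and collecting terms gives h(u) = 4u^3 + u^2 - u.
Evaluating at u = 10: h(10) = 4090.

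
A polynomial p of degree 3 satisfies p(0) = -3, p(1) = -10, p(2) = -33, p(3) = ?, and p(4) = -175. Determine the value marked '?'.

On equispaced nodes a degree-3 polynomial has vanishing fourth forward difference, so
  p(0) - 4·p(1) + 6·p(2) - 4·p(3) + p(4) = 0.
Substituting the known values and solving for p(3):
  -4·p(3) = 336
  p(3) = -84.

-84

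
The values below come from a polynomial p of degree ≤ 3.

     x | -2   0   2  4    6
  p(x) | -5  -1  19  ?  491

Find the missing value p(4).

151

The 4 known points determine the degree-3 polynomial uniquely.
Write p(x) = ax^3 + bx^2 + cx + d. Substituting each data point gives a linear system:
  -8a + 4b - 2c + d = -5
  d = -1
  8a + 4b + 2c + d = 19
  216a + 36b + 6c + d = 491
Solving the system yields a = 2, b = 2, c = -2, d = -1.
So p(x) = 2x³ + 2x² - 2x - 1.
Then p(4) = 151.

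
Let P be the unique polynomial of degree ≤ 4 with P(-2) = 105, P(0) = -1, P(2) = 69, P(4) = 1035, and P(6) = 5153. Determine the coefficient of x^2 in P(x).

Write P(x) = ax^4 + bx^3 + cx^2 + dx + e. Substituting each data point gives a linear system:
  16a - 8b + 4c - 2d + e = 105
  e = -1
  16a + 8b + 4c + 2d + e = 69
  256a + 64b + 16c + 4d + e = 1035
  1296a + 216b + 36c + 6d + e = 5153
Solving the system yields a = 4, b = -1, c = 6, d = -5, e = -1.
So P(x) = 4x⁴ - x³ + 6x² - 5x - 1.
The coefficient of x^2 is 6.

6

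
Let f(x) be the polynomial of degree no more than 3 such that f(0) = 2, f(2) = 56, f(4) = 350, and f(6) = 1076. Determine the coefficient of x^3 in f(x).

4

Write f(x) = ax^3 + bx^2 + cx + d. Substituting each data point gives a linear system:
  d = 2
  8a + 4b + 2c + d = 56
  64a + 16b + 4c + d = 350
  216a + 36b + 6c + d = 1076
Solving the system yields a = 4, b = 6, c = -1, d = 2.
So f(x) = 4x^3 + 6x^2 - x + 2.
The leading coefficient is 4.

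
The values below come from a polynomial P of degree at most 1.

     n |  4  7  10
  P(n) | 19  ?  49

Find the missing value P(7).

34

The 2 known points determine the degree-1 polynomial uniquely.
Write P(n) = an + b. Substituting each data point gives a linear system:
  4a + b = 19
  10a + b = 49
Solving the system yields a = 5, b = -1.
So P(n) = 5n - 1.
Then P(7) = 34.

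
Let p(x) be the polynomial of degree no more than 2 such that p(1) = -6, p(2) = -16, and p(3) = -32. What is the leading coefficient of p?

Write p(x) = ax^2 + bx + c. Substituting each data point gives a linear system:
  a + b + c = -6
  4a + 2b + c = -16
  9a + 3b + c = -32
Solving the system yields a = -3, b = -1, c = -2.
So p(x) = -3x² - x - 2.
The leading coefficient is -3.

-3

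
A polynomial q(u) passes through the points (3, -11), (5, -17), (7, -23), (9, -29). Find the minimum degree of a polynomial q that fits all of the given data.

1

Forward differences of the values at u = 3, 5, 7, 9:
  q  : -11  -17  -23  -29
  Δ  : -6  -6  -6
  Δ^2: 0  0
  Δ^3: 0
The first differences are constant (-6) and nonzero, while all higher differences vanish, so the minimal degree is 1.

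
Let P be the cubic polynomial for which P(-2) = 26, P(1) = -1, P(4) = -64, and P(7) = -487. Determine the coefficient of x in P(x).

1

Write P(x) = ax^3 + bx^2 + cx + d. Substituting each data point gives a linear system:
  -8a + 4b - 2c + d = 26
  a + b + c + d = -1
  64a + 16b + 4c + d = -64
  343a + 49b + 7c + d = -487
Solving the system yields a = -2, b = 4, c = 1, d = -4.
So P(x) = -2x^3 + 4x^2 + x - 4.
The coefficient of x is 1.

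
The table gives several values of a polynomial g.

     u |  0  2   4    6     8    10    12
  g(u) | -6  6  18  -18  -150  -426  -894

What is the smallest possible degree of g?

3

Forward differences of the values at u = 0, 2, 4, 6, 8, 10, 12:
  g  : -6  6  18  -18  -150  -426  -894
  Δ  : 12  12  -36  -132  -276  -468
  Δ^2: 0  -48  -96  -144  -192
  Δ^3: -48  -48  -48  -48
  Δ^4: 0  0  0
  Δ^5: 0  0
  Δ^6: 0
The third differences are constant (-48) and nonzero, while all higher differences vanish, so the minimal degree is 3.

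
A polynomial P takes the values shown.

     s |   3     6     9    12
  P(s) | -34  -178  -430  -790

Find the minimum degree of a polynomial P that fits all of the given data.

2

Forward differences of the values at s = 3, 6, 9, 12:
  P  : -34  -178  -430  -790
  Δ  : -144  -252  -360
  Δ^2: -108  -108
  Δ^3: 0
The second differences are constant (-108) and nonzero, while all higher differences vanish, so the minimal degree is 2.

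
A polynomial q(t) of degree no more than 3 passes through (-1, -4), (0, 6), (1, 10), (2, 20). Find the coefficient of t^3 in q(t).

Write q(t) = at^3 + bt^2 + ct + d. Substituting each data point gives a linear system:
  -a + b - c + d = -4
  d = 6
  a + b + c + d = 10
  8a + 4b + 2c + d = 20
Solving the system yields a = 2, b = -3, c = 5, d = 6.
So q(t) = 2t^3 - 3t^2 + 5t + 6.
The leading coefficient is 2.

2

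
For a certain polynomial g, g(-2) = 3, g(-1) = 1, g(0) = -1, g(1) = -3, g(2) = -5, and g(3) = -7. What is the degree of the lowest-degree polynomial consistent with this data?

Forward differences of the values at t = -2, -1, 0, 1, 2, 3:
  g  : 3  1  -1  -3  -5  -7
  Δ  : -2  -2  -2  -2  -2
  Δ^2: 0  0  0  0
  Δ^3: 0  0  0
  Δ^4: 0  0
  Δ^5: 0
The first differences are constant (-2) and nonzero, while all higher differences vanish, so the minimal degree is 1.

1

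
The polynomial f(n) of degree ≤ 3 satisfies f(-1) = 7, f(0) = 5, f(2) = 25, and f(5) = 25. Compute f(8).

-155

Write f(n) = an^3 + bn^2 + cn + d. Substituting each data point gives a linear system:
  -a + b - c + d = 7
  d = 5
  8a + 4b + 2c + d = 25
  125a + 25b + 5c + d = 25
Solving the system yields a = -1, b = 5, c = 4, d = 5.
So f(n) = -n^3 + 5n^2 + 4n + 5.
Then f(8) = -155.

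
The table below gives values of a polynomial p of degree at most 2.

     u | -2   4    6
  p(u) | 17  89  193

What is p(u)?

p(u) = 5u^2 + 2u + 1

Write p(u) = au^2 + bu + c. Substituting each data point gives a linear system:
  4a - 2b + c = 17
  16a + 4b + c = 89
  36a + 6b + c = 193
Solving the system yields a = 5, b = 2, c = 1.
So p(u) = 5u² + 2u + 1.
Check: p(-2) = 17. ✓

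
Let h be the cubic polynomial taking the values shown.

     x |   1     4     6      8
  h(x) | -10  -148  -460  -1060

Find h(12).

-3508

Using the Lagrange interpolation formula with nodes 1, 4, 6, 8:
  L_0(x) = (x - 4)(x - 6)(x - 8) / -105
  L_1(x) = (x - 1)(x - 6)(x - 8) / 24
  L_2(x) = (x - 1)(x - 4)(x - 8) / -20
  L_3(x) = (x - 1)(x - 4)(x - 6) / 56
Then h(x) = -10·L_0(x) - 148·L_1(x) - 460·L_2(x) - 1060·L_3(x).
Expanding and collecting terms gives h(x) = -2x^3 - 4x - 4.
Evaluating at x = 12: h(12) = -3508.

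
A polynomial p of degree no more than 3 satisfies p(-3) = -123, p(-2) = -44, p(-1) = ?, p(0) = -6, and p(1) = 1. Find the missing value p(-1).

-13

On equispaced nodes a degree-3 polynomial has vanishing fourth forward difference, so
  p(-3) - 4·p(-2) + 6·p(-1) - 4·p(0) + p(1) = 0.
Substituting the known values and solving for p(-1):
  6·p(-1) = -78
  p(-1) = -13.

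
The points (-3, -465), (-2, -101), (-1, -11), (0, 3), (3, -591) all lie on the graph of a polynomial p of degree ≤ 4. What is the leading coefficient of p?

Write p(u) = au^4 + bu^3 + cu^2 + du + e. Substituting each data point gives a linear system:
  81a - 27b + 9c - 3d + e = -465
  16a - 8b + 4c - 2d + e = -101
  a - b + c - d + e = -11
  e = 3
  81a + 27b + 9c + 3d + e = -591
Solving the system yields a = -6, b = -3, c = -5, d = 6, e = 3.
So p(u) = -6u^4 - 3u^3 - 5u^2 + 6u + 3.
The leading coefficient is -6.

-6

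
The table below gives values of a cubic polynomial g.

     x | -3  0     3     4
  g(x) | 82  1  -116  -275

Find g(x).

Using the Lagrange interpolation formula with nodes -3, 0, 3, 4:
  L_0(x) = x(x - 3)(x - 4) / -126
  L_1(x) = (x + 3)(x - 3)(x - 4) / 36
  L_2(x) = (x + 3)x(x - 4) / -18
  L_3(x) = (x + 3)x(x - 3) / 28
Then g(x) = 82·L_0(x) + 1·L_1(x) - 116·L_2(x) - 275·L_3(x).
Expanding and collecting terms gives g(x) = -4x³ - 2x² + 3x + 1.
Check: g(-3) = 82. ✓

g(x) = -4x^3 - 2x^2 + 3x + 1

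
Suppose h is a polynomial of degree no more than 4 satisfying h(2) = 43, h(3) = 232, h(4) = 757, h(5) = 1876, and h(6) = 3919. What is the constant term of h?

Write h(x) = ax^4 + bx^3 + cx^2 + dx + e. Substituting each data point gives a linear system:
  16a + 8b + 4c + 2d + e = 43
  81a + 27b + 9c + 3d + e = 232
  256a + 64b + 16c + 4d + e = 757
  625a + 125b + 25c + 5d + e = 1876
  1296a + 216b + 36c + 6d + e = 3919
Solving the system yields a = 3, b = 1, c = -6, d = 5, e = 1.
So h(x) = 3x^4 + x^3 - 6x^2 + 5x + 1.
The constant term is 1.

1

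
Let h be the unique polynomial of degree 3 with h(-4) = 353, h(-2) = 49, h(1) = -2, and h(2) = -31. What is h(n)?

h(n) = -5n^3 + 2n^2 + 1

Using the Lagrange interpolation formula with nodes -4, -2, 1, 2:
  L_0(n) = (n + 2)(n - 1)(n - 2) / -60
  L_1(n) = (n + 4)(n - 1)(n - 2) / 24
  L_2(n) = (n + 4)(n + 2)(n - 2) / -15
  L_3(n) = (n + 4)(n + 2)(n - 1) / 24
Then h(n) = 353·L_0(n) + 49·L_1(n) - 2·L_2(n) - 31·L_3(n).
Expanding and collecting terms gives h(n) = -5n³ + 2n² + 1.
Check: h(-4) = 353. ✓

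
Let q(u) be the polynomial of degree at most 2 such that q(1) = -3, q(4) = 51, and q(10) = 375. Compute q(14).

751

Write q(u) = au^2 + bu + c. Substituting each data point gives a linear system:
  a + b + c = -3
  16a + 4b + c = 51
  100a + 10b + c = 375
Solving the system yields a = 4, b = -2, c = -5.
So q(u) = 4u² - 2u - 5.
Then q(14) = 751.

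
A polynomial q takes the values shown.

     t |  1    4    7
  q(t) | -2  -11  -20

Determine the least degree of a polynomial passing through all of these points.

Forward differences of the values at t = 1, 4, 7:
  q  : -2  -11  -20
  Δ  : -9  -9
  Δ^2: 0
The first differences are constant (-9) and nonzero, while all higher differences vanish, so the minimal degree is 1.

1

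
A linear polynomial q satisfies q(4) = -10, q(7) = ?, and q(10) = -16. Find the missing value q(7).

-13

On equispaced nodes a degree-1 polynomial has vanishing second forward difference, so
  q(4) - 2·q(7) + q(10) = 0.
Substituting the known values and solving for q(7):
  -2·q(7) = 26
  q(7) = -13.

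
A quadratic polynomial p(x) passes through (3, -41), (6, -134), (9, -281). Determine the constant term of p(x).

-2

Write p(x) = ax^2 + bx + c. Substituting each data point gives a linear system:
  9a + 3b + c = -41
  36a + 6b + c = -134
  81a + 9b + c = -281
Solving the system yields a = -3, b = -4, c = -2.
So p(x) = -3x² - 4x - 2.
The constant term is -2.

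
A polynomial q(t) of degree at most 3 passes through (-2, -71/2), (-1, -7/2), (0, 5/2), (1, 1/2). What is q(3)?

89/2

Write q(t) = at^3 + bt^2 + ct + d. Substituting each data point gives a linear system:
  -8a + 4b - 2c + d = -71/2
  -a + b - c + d = -7/2
  d = 5/2
  a + b + c + d = 1/2
Solving the system yields a = 3, b = -4, c = -1, d = 5/2.
So q(t) = 3t^3 - 4t^2 - t + 5/2.
Then q(3) = 89/2.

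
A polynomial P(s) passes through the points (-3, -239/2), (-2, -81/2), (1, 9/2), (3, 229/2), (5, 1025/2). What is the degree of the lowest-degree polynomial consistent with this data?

3

Divided differences on the nodes -3, -2, 1, 3, 5:
  order 0: -239/2  -81/2  9/2  229/2  1025/2
  order 1: 79  15  55  199
  order 2: -16  8  36
  order 3: 4  4
  order 4: 0
The order-3 divided differences are all 4 (nonzero) and every higher order vanishes, so the data lies on a polynomial of degree exactly 3.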